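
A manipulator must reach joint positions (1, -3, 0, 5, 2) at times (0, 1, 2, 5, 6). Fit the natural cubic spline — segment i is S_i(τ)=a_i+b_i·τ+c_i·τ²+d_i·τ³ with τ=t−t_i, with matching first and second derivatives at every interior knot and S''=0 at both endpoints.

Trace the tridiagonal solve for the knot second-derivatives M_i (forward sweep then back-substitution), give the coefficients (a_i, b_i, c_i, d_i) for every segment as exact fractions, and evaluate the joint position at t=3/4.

  seg 0: a=1 b=-3689/636 c=0 d=1145/636
  seg 1: a=-3 b=-127/318 c=1145/212 d=-1273/636
  seg 2: a=0 b=2797/636 c=-32/53 d=-65/636
  seg 3: a=5 b=-631/318 c=-323/212 d=323/636
S(3/4) = -35151/13568

Δ: Δ0=-4, Δ1=3, Δ2=5/3, Δ3=-3
row 1: diag=4, rhs=42; c'=1/4, d'=21/2
row 2: denom=8−1·1/4=31/4; d'=(-8−1·21/2)/(31/4)=-74/31
row 3: denom=8−3·12/31=212/31; d'=(-28−3·-74/31)/(212/31)=-323/106
back: M3=-323/106
back: M2=-74/31−12/31·-323/106=-64/53
back: M1=21/2−1/4·-64/53=1145/106
M: M0=0, M1=1145/106, M2=-64/53, M3=-323/106, M4=0
seg 0: a=1, c=M0/2=0, d=(M1−M0)/(6·1)=1145/636, b=Δ0−h0·(2M0+M1)/6=-3689/636
seg 1: a=-3, c=M1/2=1145/212, d=(M2−M1)/(6·1)=-1273/636, b=Δ1−h1·(2M1+M2)/6=-127/318
seg 2: a=0, c=M2/2=-32/53, d=(M3−M2)/(6·3)=-65/636, b=Δ2−h2·(2M2+M3)/6=2797/636
seg 3: a=5, c=M3/2=-323/212, d=(M4−M3)/(6·1)=323/636, b=Δ3−h3·(2M3+M4)/6=-631/318
t_q=3/4 → seg 0, τ=3/4; S=1+-3689/636·τ+0·τ²+1145/636·τ³=-35151/13568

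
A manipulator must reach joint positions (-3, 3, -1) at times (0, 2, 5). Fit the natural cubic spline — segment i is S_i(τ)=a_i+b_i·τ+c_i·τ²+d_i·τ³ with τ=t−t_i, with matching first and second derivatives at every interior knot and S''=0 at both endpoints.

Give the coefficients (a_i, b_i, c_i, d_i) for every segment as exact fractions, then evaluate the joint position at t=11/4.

Δ: Δ0=3, Δ1=-4/3
row 1: diag=10, rhs=-26; c'=3/10, d'=-13/5
back: M1=-13/5
M: M0=0, M1=-13/5, M2=0
seg 0: a=-3, c=M0/2=0, d=(M1−M0)/(6·2)=-13/60, b=Δ0−h0·(2M0+M1)/6=58/15
seg 1: a=3, c=M1/2=-13/10, d=(M2−M1)/(6·3)=13/90, b=Δ1−h1·(2M1+M2)/6=19/15
t_q=11/4 → seg 1, τ=3/4; S=3+19/15·τ+-13/10·τ²+13/90·τ³=2099/640

  seg 0: a=-3 b=58/15 c=0 d=-13/60
  seg 1: a=3 b=19/15 c=-13/10 d=13/90
S(11/4) = 2099/640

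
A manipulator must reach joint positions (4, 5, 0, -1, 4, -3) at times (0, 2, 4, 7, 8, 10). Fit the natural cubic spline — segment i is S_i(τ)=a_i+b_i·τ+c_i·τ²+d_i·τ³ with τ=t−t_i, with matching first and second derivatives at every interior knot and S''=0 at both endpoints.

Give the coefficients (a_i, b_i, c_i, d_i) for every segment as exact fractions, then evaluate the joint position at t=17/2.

  seg 0: a=4 b=5981/4710 c=0 d=-1813/9420
  seg 1: a=5 b=-4897/4710 c=-1813/1570 d=100/471
  seg 2: a=0 b=-14653/4710 c=187/1570 d=380/1413
  seg 3: a=-1 b=22913/4710 c=3987/1570 d=-5662/2355
  seg 4: a=4 b=12863/4710 c=-7337/1570 d=7337/9420
S(17/2) = 107879/25120

Δ: Δ0=1/2, Δ1=-5/2, Δ2=-1/3, Δ3=5, Δ4=-7/2
row 1: diag=8, rhs=-18; c'=1/4, d'=-9/4
row 2: denom=10−2·1/4=19/2; d'=(13−2·-9/4)/(19/2)=35/19
row 3: denom=8−3·6/19=134/19; d'=(32−3·35/19)/(134/19)=503/134
row 4: denom=6−1·19/134=785/134; d'=(-51−1·503/134)/(785/134)=-7337/785
back: M4=-7337/785
back: M3=503/134−19/134·-7337/785=3987/785
back: M2=35/19−6/19·3987/785=187/785
back: M1=-9/4−1/4·187/785=-1813/785
M: M0=0, M1=-1813/785, M2=187/785, M3=3987/785, M4=-7337/785, M5=0
seg 0: a=4, c=M0/2=0, d=(M1−M0)/(6·2)=-1813/9420, b=Δ0−h0·(2M0+M1)/6=5981/4710
seg 1: a=5, c=M1/2=-1813/1570, d=(M2−M1)/(6·2)=100/471, b=Δ1−h1·(2M1+M2)/6=-4897/4710
seg 2: a=0, c=M2/2=187/1570, d=(M3−M2)/(6·3)=380/1413, b=Δ2−h2·(2M2+M3)/6=-14653/4710
seg 3: a=-1, c=M3/2=3987/1570, d=(M4−M3)/(6·1)=-5662/2355, b=Δ3−h3·(2M3+M4)/6=22913/4710
seg 4: a=4, c=M4/2=-7337/1570, d=(M5−M4)/(6·2)=7337/9420, b=Δ4−h4·(2M4+M5)/6=12863/4710
t_q=17/2 → seg 4, τ=1/2; S=4+12863/4710·τ+-7337/1570·τ²+7337/9420·τ³=107879/25120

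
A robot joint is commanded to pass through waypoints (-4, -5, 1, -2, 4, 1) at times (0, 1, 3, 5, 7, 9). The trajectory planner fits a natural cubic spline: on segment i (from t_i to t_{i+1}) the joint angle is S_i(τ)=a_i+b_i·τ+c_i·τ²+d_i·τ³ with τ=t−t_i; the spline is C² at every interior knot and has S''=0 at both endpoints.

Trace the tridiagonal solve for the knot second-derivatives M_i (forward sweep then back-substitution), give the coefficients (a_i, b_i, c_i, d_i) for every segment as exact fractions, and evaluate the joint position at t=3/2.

  seg 0: a=-4 b=-310/153 c=0 d=157/153
  seg 1: a=-5 b=161/153 c=157/51 d=-161/153
  seg 2: a=1 b=113/153 c=-55/17 d=1295/1224
  seg 3: a=-2 b=151/306 c=635/204 d=-569/612
  seg 4: a=4 b=547/306 c=-503/204 d=503/1224
S(3/2) = -1565/408

Δ: Δ0=-1, Δ1=3, Δ2=-3/2, Δ3=3, Δ4=-3/2
row 1: diag=6, rhs=24; c'=1/3, d'=4
row 2: denom=8−2·1/3=22/3; d'=(-27−2·4)/(22/3)=-105/22
row 3: denom=8−2·3/11=82/11; d'=(27−2·-105/22)/(82/11)=201/41
row 4: denom=8−2·11/41=306/41; d'=(-27−2·201/41)/(306/41)=-503/102
back: M4=-503/102
back: M3=201/41−11/41·-503/102=635/102
back: M2=-105/22−3/11·635/102=-110/17
back: M1=4−1/3·-110/17=314/51
M: M0=0, M1=314/51, M2=-110/17, M3=635/102, M4=-503/102, M5=0
seg 0: a=-4, c=M0/2=0, d=(M1−M0)/(6·1)=157/153, b=Δ0−h0·(2M0+M1)/6=-310/153
seg 1: a=-5, c=M1/2=157/51, d=(M2−M1)/(6·2)=-161/153, b=Δ1−h1·(2M1+M2)/6=161/153
seg 2: a=1, c=M2/2=-55/17, d=(M3−M2)/(6·2)=1295/1224, b=Δ2−h2·(2M2+M3)/6=113/153
seg 3: a=-2, c=M3/2=635/204, d=(M4−M3)/(6·2)=-569/612, b=Δ3−h3·(2M3+M4)/6=151/306
seg 4: a=4, c=M4/2=-503/204, d=(M5−M4)/(6·2)=503/1224, b=Δ4−h4·(2M4+M5)/6=547/306
t_q=3/2 → seg 1, τ=1/2; S=-5+161/153·τ+157/51·τ²+-161/153·τ³=-1565/408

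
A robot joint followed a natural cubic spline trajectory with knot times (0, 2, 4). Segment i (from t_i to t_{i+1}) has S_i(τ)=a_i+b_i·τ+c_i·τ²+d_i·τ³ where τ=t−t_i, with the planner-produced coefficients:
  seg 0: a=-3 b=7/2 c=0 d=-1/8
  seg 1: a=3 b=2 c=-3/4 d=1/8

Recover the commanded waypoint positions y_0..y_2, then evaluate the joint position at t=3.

y_0 = S_0(0) = a_0 = -3
y_1 = S_1(0) = a_1 = 3
y_2 = S_1(2) = 5
t_q=3 is in segment 1 (τ=1); S_1(τ)=35/8

y_0=-3 y_1=3 y_2=5
S(3) = 35/8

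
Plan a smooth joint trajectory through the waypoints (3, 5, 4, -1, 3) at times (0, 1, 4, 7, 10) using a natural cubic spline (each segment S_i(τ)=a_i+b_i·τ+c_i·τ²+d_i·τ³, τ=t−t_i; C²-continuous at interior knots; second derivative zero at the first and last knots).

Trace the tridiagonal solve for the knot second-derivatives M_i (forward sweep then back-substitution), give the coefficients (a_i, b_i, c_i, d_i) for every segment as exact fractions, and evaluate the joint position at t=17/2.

  seg 0: a=3 b=182/81 c=0 d=-20/81
  seg 1: a=5 b=122/81 c=-20/27 d=31/729
  seg 2: a=4 b=-145/81 c=-29/81 d=97/729
  seg 3: a=-1 b=-28/81 c=68/81 d=-68/729
S(17/2) = 1/18

Δ: Δ0=2, Δ1=-1/3, Δ2=-5/3, Δ3=4/3
row 1: diag=8, rhs=-14; c'=3/8, d'=-7/4
row 2: denom=12−3·3/8=87/8; d'=(-8−3·-7/4)/(87/8)=-22/87
row 3: denom=12−3·8/29=324/29; d'=(18−3·-22/87)/(324/29)=136/81
back: M3=136/81
back: M2=-22/87−8/29·136/81=-58/81
back: M1=-7/4−3/8·-58/81=-40/27
M: M0=0, M1=-40/27, M2=-58/81, M3=136/81, M4=0
seg 0: a=3, c=M0/2=0, d=(M1−M0)/(6·1)=-20/81, b=Δ0−h0·(2M0+M1)/6=182/81
seg 1: a=5, c=M1/2=-20/27, d=(M2−M1)/(6·3)=31/729, b=Δ1−h1·(2M1+M2)/6=122/81
seg 2: a=4, c=M2/2=-29/81, d=(M3−M2)/(6·3)=97/729, b=Δ2−h2·(2M2+M3)/6=-145/81
seg 3: a=-1, c=M3/2=68/81, d=(M4−M3)/(6·3)=-68/729, b=Δ3−h3·(2M3+M4)/6=-28/81
t_q=17/2 → seg 3, τ=3/2; S=-1+-28/81·τ+68/81·τ²+-68/729·τ³=1/18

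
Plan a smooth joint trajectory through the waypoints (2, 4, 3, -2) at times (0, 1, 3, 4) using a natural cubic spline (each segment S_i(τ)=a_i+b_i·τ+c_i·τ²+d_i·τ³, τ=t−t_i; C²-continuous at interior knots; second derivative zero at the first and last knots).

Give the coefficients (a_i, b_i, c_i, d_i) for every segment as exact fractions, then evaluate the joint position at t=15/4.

Δ: Δ0=2, Δ1=-1/2, Δ2=-5
row 1: diag=6, rhs=-15; c'=1/3, d'=-5/2
row 2: denom=6−2·1/3=16/3; d'=(-27−2·-5/2)/(16/3)=-33/8
back: M2=-33/8
back: M1=-5/2−1/3·-33/8=-9/8
M: M0=0, M1=-9/8, M2=-33/8, M3=0
seg 0: a=2, c=M0/2=0, d=(M1−M0)/(6·1)=-3/16, b=Δ0−h0·(2M0+M1)/6=35/16
seg 1: a=4, c=M1/2=-9/16, d=(M2−M1)/(6·2)=-1/4, b=Δ1−h1·(2M1+M2)/6=13/8
seg 2: a=3, c=M2/2=-33/16, d=(M3−M2)/(6·1)=11/16, b=Δ2−h2·(2M2+M3)/6=-29/8
t_q=15/4 → seg 2, τ=3/4; S=3+-29/8·τ+-33/16·τ²+11/16·τ³=-603/1024

  seg 0: a=2 b=35/16 c=0 d=-3/16
  seg 1: a=4 b=13/8 c=-9/16 d=-1/4
  seg 2: a=3 b=-29/8 c=-33/16 d=11/16
S(15/4) = -603/1024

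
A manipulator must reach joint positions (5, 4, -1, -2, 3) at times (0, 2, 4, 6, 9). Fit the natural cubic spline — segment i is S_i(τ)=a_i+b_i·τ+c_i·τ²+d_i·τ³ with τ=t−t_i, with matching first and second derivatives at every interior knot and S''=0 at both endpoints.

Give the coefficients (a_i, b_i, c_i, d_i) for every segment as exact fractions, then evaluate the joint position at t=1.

Δ: Δ0=-1/2, Δ1=-5/2, Δ2=-1/2, Δ3=5/3
row 1: diag=8, rhs=-12; c'=1/4, d'=-3/2
row 2: denom=8−2·1/4=15/2; d'=(12−2·-3/2)/(15/2)=2
row 3: denom=10−2·4/15=142/15; d'=(13−2·2)/(142/15)=135/142
back: M3=135/142
back: M2=2−4/15·135/142=124/71
back: M1=-3/2−1/4·124/71=-275/142
M: M0=0, M1=-275/142, M2=124/71, M3=135/142, M4=0
seg 0: a=5, c=M0/2=0, d=(M1−M0)/(6·2)=-275/1704, b=Δ0−h0·(2M0+M1)/6=31/213
seg 1: a=4, c=M1/2=-275/284, d=(M2−M1)/(6·2)=523/1704, b=Δ1−h1·(2M1+M2)/6=-763/426
seg 2: a=-1, c=M2/2=62/71, d=(M3−M2)/(6·2)=-113/1704, b=Δ2−h2·(2M2+M3)/6=-422/213
seg 3: a=-2, c=M3/2=135/284, d=(M4−M3)/(6·3)=-15/284, b=Δ3−h3·(2M3+M4)/6=305/426
t_q=1 → seg 0, τ=1; S=5+31/213·τ+0·τ²+-275/1704·τ³=2831/568

  seg 0: a=5 b=31/213 c=0 d=-275/1704
  seg 1: a=4 b=-763/426 c=-275/284 d=523/1704
  seg 2: a=-1 b=-422/213 c=62/71 d=-113/1704
  seg 3: a=-2 b=305/426 c=135/284 d=-15/284
S(1) = 2831/568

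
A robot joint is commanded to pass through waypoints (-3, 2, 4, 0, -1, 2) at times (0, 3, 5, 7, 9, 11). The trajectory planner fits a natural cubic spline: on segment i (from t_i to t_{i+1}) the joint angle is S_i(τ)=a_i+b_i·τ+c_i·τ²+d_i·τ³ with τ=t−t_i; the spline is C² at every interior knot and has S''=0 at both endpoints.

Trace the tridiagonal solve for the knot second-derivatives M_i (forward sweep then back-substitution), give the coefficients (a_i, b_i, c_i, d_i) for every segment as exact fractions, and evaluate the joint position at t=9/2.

Δ: Δ0=5/3, Δ1=1, Δ2=-2, Δ3=-1/2, Δ4=3/2
row 1: diag=10, rhs=-4; c'=1/5, d'=-2/5
row 2: denom=8−2·1/5=38/5; d'=(-18−2·-2/5)/(38/5)=-43/19
row 3: denom=8−2·5/19=142/19; d'=(9−2·-43/19)/(142/19)=257/142
row 4: denom=8−2·19/71=530/71; d'=(12−2·257/142)/(530/71)=119/106
back: M4=119/106
back: M3=257/142−19/71·119/106=80/53
back: M2=-43/19−5/19·80/53=-141/53
back: M1=-2/5−1/5·-141/53=7/53
M: M0=0, M1=7/53, M2=-141/53, M3=80/53, M4=119/106, M5=0
seg 0: a=-3, c=M0/2=0, d=(M1−M0)/(6·3)=7/954, b=Δ0−h0·(2M0+M1)/6=509/318
seg 1: a=2, c=M1/2=7/106, d=(M2−M1)/(6·2)=-37/159, b=Δ1−h1·(2M1+M2)/6=286/159
seg 2: a=4, c=M2/2=-141/106, d=(M3−M2)/(6·2)=221/636, b=Δ2−h2·(2M2+M3)/6=-116/159
seg 3: a=0, c=M3/2=40/53, d=(M4−M3)/(6·2)=-41/1272, b=Δ3−h3·(2M3+M4)/6=-299/159
seg 4: a=-1, c=M4/2=119/212, d=(M5−M4)/(6·2)=-119/1272, b=Δ4−h4·(2M4+M5)/6=239/318
t_q=9/2 → seg 1, τ=3/2; S=2+286/159·τ+7/106·τ²+-37/159·τ³=861/212

  seg 0: a=-3 b=509/318 c=0 d=7/954
  seg 1: a=2 b=286/159 c=7/106 d=-37/159
  seg 2: a=4 b=-116/159 c=-141/106 d=221/636
  seg 3: a=0 b=-299/159 c=40/53 d=-41/1272
  seg 4: a=-1 b=239/318 c=119/212 d=-119/1272
S(9/2) = 861/212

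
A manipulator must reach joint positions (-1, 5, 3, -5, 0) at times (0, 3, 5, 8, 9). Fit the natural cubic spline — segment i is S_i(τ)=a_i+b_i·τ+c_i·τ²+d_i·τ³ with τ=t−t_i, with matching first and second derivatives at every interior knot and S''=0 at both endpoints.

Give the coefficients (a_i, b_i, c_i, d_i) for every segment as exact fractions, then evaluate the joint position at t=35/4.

Δ: Δ0=2, Δ1=-1, Δ2=-8/3, Δ3=5
row 1: diag=10, rhs=-18; c'=1/5, d'=-9/5
row 2: denom=10−2·1/5=48/5; d'=(-10−2·-9/5)/(48/5)=-2/3
row 3: denom=8−3·5/16=113/16; d'=(46−3·-2/3)/(113/16)=768/113
back: M3=768/113
back: M2=-2/3−5/16·768/113=-946/339
back: M1=-9/5−1/5·-946/339=-421/339
M: M0=0, M1=-421/339, M2=-946/339, M3=768/113, M4=0
seg 0: a=-1, c=M0/2=0, d=(M1−M0)/(6·3)=-421/6102, b=Δ0−h0·(2M0+M1)/6=1777/678
seg 1: a=5, c=M1/2=-421/678, d=(M2−M1)/(6·2)=-175/1356, b=Δ1−h1·(2M1+M2)/6=257/339
seg 2: a=3, c=M2/2=-473/339, d=(M3−M2)/(6·3)=1625/3051, b=Δ2−h2·(2M2+M3)/6=-370/113
seg 3: a=-5, c=M3/2=384/113, d=(M4−M3)/(6·1)=-128/113, b=Δ3−h3·(2M3+M4)/6=309/113
t_q=35/4 → seg 3, τ=3/4; S=-5+309/113·τ+384/113·τ²+-128/113·τ³=-685/452

  seg 0: a=-1 b=1777/678 c=0 d=-421/6102
  seg 1: a=5 b=257/339 c=-421/678 d=-175/1356
  seg 2: a=3 b=-370/113 c=-473/339 d=1625/3051
  seg 3: a=-5 b=309/113 c=384/113 d=-128/113
S(35/4) = -685/452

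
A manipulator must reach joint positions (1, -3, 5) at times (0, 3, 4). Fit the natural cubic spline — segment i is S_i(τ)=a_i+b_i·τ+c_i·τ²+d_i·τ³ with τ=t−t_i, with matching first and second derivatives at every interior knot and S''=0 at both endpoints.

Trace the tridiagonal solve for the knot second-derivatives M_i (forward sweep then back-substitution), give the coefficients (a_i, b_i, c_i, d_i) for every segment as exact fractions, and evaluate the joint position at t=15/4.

  seg 0: a=1 b=-29/6 c=0 d=7/18
  seg 1: a=-3 b=17/3 c=7/2 d=-7/6
S(15/4) = 349/128

Δ: Δ0=-4/3, Δ1=8
row 1: diag=8, rhs=56; c'=1/8, d'=7
back: M1=7
M: M0=0, M1=7, M2=0
seg 0: a=1, c=M0/2=0, d=(M1−M0)/(6·3)=7/18, b=Δ0−h0·(2M0+M1)/6=-29/6
seg 1: a=-3, c=M1/2=7/2, d=(M2−M1)/(6·1)=-7/6, b=Δ1−h1·(2M1+M2)/6=17/3
t_q=15/4 → seg 1, τ=3/4; S=-3+17/3·τ+7/2·τ²+-7/6·τ³=349/128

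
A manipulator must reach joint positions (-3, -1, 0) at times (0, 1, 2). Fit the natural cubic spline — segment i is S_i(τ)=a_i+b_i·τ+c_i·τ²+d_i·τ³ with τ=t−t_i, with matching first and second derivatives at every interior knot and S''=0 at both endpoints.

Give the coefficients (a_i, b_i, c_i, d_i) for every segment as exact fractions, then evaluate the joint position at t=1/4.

Δ: Δ0=2, Δ1=1
row 1: diag=4, rhs=-6; c'=1/4, d'=-3/2
back: M1=-3/2
M: M0=0, M1=-3/2, M2=0
seg 0: a=-3, c=M0/2=0, d=(M1−M0)/(6·1)=-1/4, b=Δ0−h0·(2M0+M1)/6=9/4
seg 1: a=-1, c=M1/2=-3/4, d=(M2−M1)/(6·1)=1/4, b=Δ1−h1·(2M1+M2)/6=3/2
t_q=1/4 → seg 0, τ=1/4; S=-3+9/4·τ+0·τ²+-1/4·τ³=-625/256

  seg 0: a=-3 b=9/4 c=0 d=-1/4
  seg 1: a=-1 b=3/2 c=-3/4 d=1/4
S(1/4) = -625/256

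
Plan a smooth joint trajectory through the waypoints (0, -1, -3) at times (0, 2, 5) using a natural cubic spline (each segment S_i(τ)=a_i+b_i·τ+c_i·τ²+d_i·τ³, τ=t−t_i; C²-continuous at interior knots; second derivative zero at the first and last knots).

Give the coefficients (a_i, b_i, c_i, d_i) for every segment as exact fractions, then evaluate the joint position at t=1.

Δ: Δ0=-1/2, Δ1=-2/3
row 1: diag=10, rhs=-1; c'=3/10, d'=-1/10
back: M1=-1/10
M: M0=0, M1=-1/10, M2=0
seg 0: a=0, c=M0/2=0, d=(M1−M0)/(6·2)=-1/120, b=Δ0−h0·(2M0+M1)/6=-7/15
seg 1: a=-1, c=M1/2=-1/20, d=(M2−M1)/(6·3)=1/180, b=Δ1−h1·(2M1+M2)/6=-17/30
t_q=1 → seg 0, τ=1; S=0+-7/15·τ+0·τ²+-1/120·τ³=-19/40

  seg 0: a=0 b=-7/15 c=0 d=-1/120
  seg 1: a=-1 b=-17/30 c=-1/20 d=1/180
S(1) = -19/40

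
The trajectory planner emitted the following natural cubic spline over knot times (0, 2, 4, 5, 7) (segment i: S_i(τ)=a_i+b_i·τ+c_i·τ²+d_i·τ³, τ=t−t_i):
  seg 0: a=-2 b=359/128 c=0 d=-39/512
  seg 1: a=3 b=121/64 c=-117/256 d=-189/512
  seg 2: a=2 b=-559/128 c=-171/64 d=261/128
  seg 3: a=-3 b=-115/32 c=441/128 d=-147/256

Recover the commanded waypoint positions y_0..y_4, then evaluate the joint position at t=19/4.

y_0=-2 y_1=3 y_2=2 y_3=-3 y_4=-1
S(19/4) = -15713/8192

y_0 = S_0(0) = a_0 = -2
y_1 = S_1(0) = a_1 = 3
y_2 = S_2(0) = a_2 = 2
y_3 = S_3(0) = a_3 = -3
y_4 = S_3(2) = -1
t_q=19/4 is in segment 2 (τ=3/4); S_2(τ)=-15713/8192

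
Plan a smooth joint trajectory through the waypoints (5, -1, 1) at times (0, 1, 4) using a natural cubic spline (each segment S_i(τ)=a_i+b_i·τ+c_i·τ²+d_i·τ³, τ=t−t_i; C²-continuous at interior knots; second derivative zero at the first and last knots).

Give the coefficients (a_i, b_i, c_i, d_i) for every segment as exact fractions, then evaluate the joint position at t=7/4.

Δ: Δ0=-6, Δ1=2/3
row 1: diag=8, rhs=40; c'=3/8, d'=5
back: M1=5
M: M0=0, M1=5, M2=0
seg 0: a=5, c=M0/2=0, d=(M1−M0)/(6·1)=5/6, b=Δ0−h0·(2M0+M1)/6=-41/6
seg 1: a=-1, c=M1/2=5/2, d=(M2−M1)/(6·3)=-5/18, b=Δ1−h1·(2M1+M2)/6=-13/3
t_q=7/4 → seg 1, τ=3/4; S=-1+-13/3·τ+5/2·τ²+-5/18·τ³=-379/128

  seg 0: a=5 b=-41/6 c=0 d=5/6
  seg 1: a=-1 b=-13/3 c=5/2 d=-5/18
S(7/4) = -379/128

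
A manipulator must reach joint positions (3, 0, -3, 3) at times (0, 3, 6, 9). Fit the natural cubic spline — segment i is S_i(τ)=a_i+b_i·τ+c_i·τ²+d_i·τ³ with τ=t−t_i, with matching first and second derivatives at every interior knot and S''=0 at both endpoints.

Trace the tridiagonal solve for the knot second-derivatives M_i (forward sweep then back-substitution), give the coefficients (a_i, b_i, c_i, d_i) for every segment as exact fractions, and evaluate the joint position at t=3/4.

Δ: Δ0=-1, Δ1=-1, Δ2=2
row 1: diag=12, rhs=0; c'=1/4, d'=0
row 2: denom=12−3·1/4=45/4; d'=(18−3·0)/(45/4)=8/5
back: M2=8/5
back: M1=0−1/4·8/5=-2/5
M: M0=0, M1=-2/5, M2=8/5, M3=0
seg 0: a=3, c=M0/2=0, d=(M1−M0)/(6·3)=-1/45, b=Δ0−h0·(2M0+M1)/6=-4/5
seg 1: a=0, c=M1/2=-1/5, d=(M2−M1)/(6·3)=1/9, b=Δ1−h1·(2M1+M2)/6=-7/5
seg 2: a=-3, c=M2/2=4/5, d=(M3−M2)/(6·3)=-4/45, b=Δ2−h2·(2M2+M3)/6=2/5
t_q=3/4 → seg 0, τ=3/4; S=3+-4/5·τ+0·τ²+-1/45·τ³=153/64

  seg 0: a=3 b=-4/5 c=0 d=-1/45
  seg 1: a=0 b=-7/5 c=-1/5 d=1/9
  seg 2: a=-3 b=2/5 c=4/5 d=-4/45
S(3/4) = 153/64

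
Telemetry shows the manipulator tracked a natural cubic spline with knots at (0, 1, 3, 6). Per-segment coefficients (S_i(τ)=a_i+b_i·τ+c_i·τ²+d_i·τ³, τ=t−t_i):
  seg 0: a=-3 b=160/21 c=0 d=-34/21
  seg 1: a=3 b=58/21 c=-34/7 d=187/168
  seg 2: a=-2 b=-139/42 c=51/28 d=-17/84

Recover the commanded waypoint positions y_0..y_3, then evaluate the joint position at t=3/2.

y_0=-3 y_1=3 y_2=-2 y_3=-1
S(3/2) = 1481/448

y_0 = S_0(0) = a_0 = -3
y_1 = S_1(0) = a_1 = 3
y_2 = S_2(0) = a_2 = -2
y_3 = S_2(3) = -1
t_q=3/2 is in segment 1 (τ=1/2); S_1(τ)=1481/448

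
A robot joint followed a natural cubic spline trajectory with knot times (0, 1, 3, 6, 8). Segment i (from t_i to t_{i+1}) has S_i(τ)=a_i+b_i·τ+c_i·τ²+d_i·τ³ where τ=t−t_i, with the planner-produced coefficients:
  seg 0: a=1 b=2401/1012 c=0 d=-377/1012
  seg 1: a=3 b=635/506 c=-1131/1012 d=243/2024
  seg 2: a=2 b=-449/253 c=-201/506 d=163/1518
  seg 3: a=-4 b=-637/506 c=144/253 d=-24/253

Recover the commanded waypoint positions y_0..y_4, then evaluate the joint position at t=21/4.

y_0=1 y_1=3 y_2=2 y_3=-4 y_4=-5
S(21/4) = -90059/32384

y_0 = S_0(0) = a_0 = 1
y_1 = S_1(0) = a_1 = 3
y_2 = S_2(0) = a_2 = 2
y_3 = S_3(0) = a_3 = -4
y_4 = S_3(2) = -5
t_q=21/4 is in segment 2 (τ=9/4); S_2(τ)=-90059/32384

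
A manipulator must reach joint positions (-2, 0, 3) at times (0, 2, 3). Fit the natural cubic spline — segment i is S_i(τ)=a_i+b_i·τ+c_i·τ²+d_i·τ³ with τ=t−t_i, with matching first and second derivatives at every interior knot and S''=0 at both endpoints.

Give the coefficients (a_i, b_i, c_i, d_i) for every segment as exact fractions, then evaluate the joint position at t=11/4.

  seg 0: a=-2 b=1/3 c=0 d=1/6
  seg 1: a=0 b=7/3 c=1 d=-1/3
S(11/4) = 139/64

Δ: Δ0=1, Δ1=3
row 1: diag=6, rhs=12; c'=1/6, d'=2
back: M1=2
M: M0=0, M1=2, M2=0
seg 0: a=-2, c=M0/2=0, d=(M1−M0)/(6·2)=1/6, b=Δ0−h0·(2M0+M1)/6=1/3
seg 1: a=0, c=M1/2=1, d=(M2−M1)/(6·1)=-1/3, b=Δ1−h1·(2M1+M2)/6=7/3
t_q=11/4 → seg 1, τ=3/4; S=0+7/3·τ+1·τ²+-1/3·τ³=139/64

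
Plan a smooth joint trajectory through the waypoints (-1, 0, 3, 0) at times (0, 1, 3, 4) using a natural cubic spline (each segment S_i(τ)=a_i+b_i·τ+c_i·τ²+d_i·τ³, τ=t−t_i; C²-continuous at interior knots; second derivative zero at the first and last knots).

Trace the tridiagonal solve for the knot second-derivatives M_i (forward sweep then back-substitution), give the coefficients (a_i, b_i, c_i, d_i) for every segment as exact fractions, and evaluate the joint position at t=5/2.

  seg 0: a=-1 b=5/8 c=0 d=3/8
  seg 1: a=0 b=7/4 c=9/8 d=-5/8
  seg 2: a=3 b=-5/4 c=-21/8 d=7/8
S(5/2) = 195/64

Δ: Δ0=1, Δ1=3/2, Δ2=-3
row 1: diag=6, rhs=3; c'=1/3, d'=1/2
row 2: denom=6−2·1/3=16/3; d'=(-27−2·1/2)/(16/3)=-21/4
back: M2=-21/4
back: M1=1/2−1/3·-21/4=9/4
M: M0=0, M1=9/4, M2=-21/4, M3=0
seg 0: a=-1, c=M0/2=0, d=(M1−M0)/(6·1)=3/8, b=Δ0−h0·(2M0+M1)/6=5/8
seg 1: a=0, c=M1/2=9/8, d=(M2−M1)/(6·2)=-5/8, b=Δ1−h1·(2M1+M2)/6=7/4
seg 2: a=3, c=M2/2=-21/8, d=(M3−M2)/(6·1)=7/8, b=Δ2−h2·(2M2+M3)/6=-5/4
t_q=5/2 → seg 1, τ=3/2; S=0+7/4·τ+9/8·τ²+-5/8·τ³=195/64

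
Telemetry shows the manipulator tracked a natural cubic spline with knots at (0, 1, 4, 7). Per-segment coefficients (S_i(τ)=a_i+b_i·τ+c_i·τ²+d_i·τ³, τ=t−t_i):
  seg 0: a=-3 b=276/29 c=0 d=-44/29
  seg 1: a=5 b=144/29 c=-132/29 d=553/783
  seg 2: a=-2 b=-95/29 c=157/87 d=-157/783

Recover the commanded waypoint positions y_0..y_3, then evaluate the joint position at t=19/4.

y_0 = S_0(0) = a_0 = -3
y_1 = S_1(0) = a_1 = 5
y_2 = S_2(0) = a_2 = -2
y_3 = S_2(3) = -1
t_q=19/4 is in segment 2 (τ=3/4); S_2(τ)=-6545/1856

y_0=-3 y_1=5 y_2=-2 y_3=-1
S(19/4) = -6545/1856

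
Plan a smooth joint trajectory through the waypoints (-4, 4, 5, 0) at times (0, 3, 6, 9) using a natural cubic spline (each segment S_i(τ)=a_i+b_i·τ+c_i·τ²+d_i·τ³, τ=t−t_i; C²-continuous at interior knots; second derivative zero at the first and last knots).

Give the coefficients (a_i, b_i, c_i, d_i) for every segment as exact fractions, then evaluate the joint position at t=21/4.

Δ: Δ0=8/3, Δ1=1/3, Δ2=-5/3
row 1: diag=12, rhs=-14; c'=1/4, d'=-7/6
row 2: denom=12−3·1/4=45/4; d'=(-12−3·-7/6)/(45/4)=-34/45
back: M2=-34/45
back: M1=-7/6−1/4·-34/45=-44/45
M: M0=0, M1=-44/45, M2=-34/45, M3=0
seg 0: a=-4, c=M0/2=0, d=(M1−M0)/(6·3)=-22/405, b=Δ0−h0·(2M0+M1)/6=142/45
seg 1: a=4, c=M1/2=-22/45, d=(M2−M1)/(6·3)=1/81, b=Δ1−h1·(2M1+M2)/6=76/45
seg 2: a=5, c=M2/2=-17/45, d=(M3−M2)/(6·3)=17/405, b=Δ2−h2·(2M2+M3)/6=-41/45
t_q=21/4 → seg 1, τ=9/4; S=4+76/45·τ+-22/45·τ²+1/81·τ³=1749/320

  seg 0: a=-4 b=142/45 c=0 d=-22/405
  seg 1: a=4 b=76/45 c=-22/45 d=1/81
  seg 2: a=5 b=-41/45 c=-17/45 d=17/405
S(21/4) = 1749/320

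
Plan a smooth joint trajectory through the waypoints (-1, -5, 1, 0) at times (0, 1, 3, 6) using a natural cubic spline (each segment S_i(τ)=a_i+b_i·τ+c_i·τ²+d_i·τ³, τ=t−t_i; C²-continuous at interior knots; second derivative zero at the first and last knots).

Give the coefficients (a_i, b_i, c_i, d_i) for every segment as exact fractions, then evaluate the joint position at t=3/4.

  seg 0: a=-1 b=-451/84 c=0 d=115/84
  seg 1: a=-5 b=-53/42 c=115/28 d=-83/84
  seg 2: a=1 b=139/42 c=-51/28 d=17/84
S(3/4) = -1139/256

Δ: Δ0=-4, Δ1=3, Δ2=-1/3
row 1: diag=6, rhs=42; c'=1/3, d'=7
row 2: denom=10−2·1/3=28/3; d'=(-20−2·7)/(28/3)=-51/14
back: M2=-51/14
back: M1=7−1/3·-51/14=115/14
M: M0=0, M1=115/14, M2=-51/14, M3=0
seg 0: a=-1, c=M0/2=0, d=(M1−M0)/(6·1)=115/84, b=Δ0−h0·(2M0+M1)/6=-451/84
seg 1: a=-5, c=M1/2=115/28, d=(M2−M1)/(6·2)=-83/84, b=Δ1−h1·(2M1+M2)/6=-53/42
seg 2: a=1, c=M2/2=-51/28, d=(M3−M2)/(6·3)=17/84, b=Δ2−h2·(2M2+M3)/6=139/42
t_q=3/4 → seg 0, τ=3/4; S=-1+-451/84·τ+0·τ²+115/84·τ³=-1139/256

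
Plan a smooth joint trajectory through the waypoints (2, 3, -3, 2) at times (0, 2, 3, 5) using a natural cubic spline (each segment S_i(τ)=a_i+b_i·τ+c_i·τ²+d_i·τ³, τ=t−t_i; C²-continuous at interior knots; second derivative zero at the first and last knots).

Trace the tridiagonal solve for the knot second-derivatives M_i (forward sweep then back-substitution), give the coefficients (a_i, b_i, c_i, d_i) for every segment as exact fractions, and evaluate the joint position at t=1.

  seg 0: a=2 b=45/14 c=0 d=-19/28
  seg 1: a=3 b=-69/14 c=-57/14 d=3
  seg 2: a=-3 b=-57/14 c=69/14 d=-23/28
S(1) = 127/28

Δ: Δ0=1/2, Δ1=-6, Δ2=5/2
row 1: diag=6, rhs=-39; c'=1/6, d'=-13/2
row 2: denom=6−1·1/6=35/6; d'=(51−1·-13/2)/(35/6)=69/7
back: M2=69/7
back: M1=-13/2−1/6·69/7=-57/7
M: M0=0, M1=-57/7, M2=69/7, M3=0
seg 0: a=2, c=M0/2=0, d=(M1−M0)/(6·2)=-19/28, b=Δ0−h0·(2M0+M1)/6=45/14
seg 1: a=3, c=M1/2=-57/14, d=(M2−M1)/(6·1)=3, b=Δ1−h1·(2M1+M2)/6=-69/14
seg 2: a=-3, c=M2/2=69/14, d=(M3−M2)/(6·2)=-23/28, b=Δ2−h2·(2M2+M3)/6=-57/14
t_q=1 → seg 0, τ=1; S=2+45/14·τ+0·τ²+-19/28·τ³=127/28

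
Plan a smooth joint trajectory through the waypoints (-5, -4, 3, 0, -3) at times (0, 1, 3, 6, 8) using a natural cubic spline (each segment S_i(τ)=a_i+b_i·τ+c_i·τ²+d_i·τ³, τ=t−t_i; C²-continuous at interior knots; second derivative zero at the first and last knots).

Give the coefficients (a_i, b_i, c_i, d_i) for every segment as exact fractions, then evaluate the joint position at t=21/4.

  seg 0: a=-5 b=383/1012 c=0 d=629/1012
  seg 1: a=-4 b=1135/506 c=1887/1012 d=-1251/2024
  seg 2: a=3 b=578/253 c=-933/506 d=379/1518
  seg 3: a=0 b=-1031/506 c=102/253 d=-17/253
S(21/4) = 53421/32384

Δ: Δ0=1, Δ1=7/2, Δ2=-1, Δ3=-3/2
row 1: diag=6, rhs=15; c'=1/3, d'=5/2
row 2: denom=10−2·1/3=28/3; d'=(-27−2·5/2)/(28/3)=-24/7
row 3: denom=10−3·9/28=253/28; d'=(-3−3·-24/7)/(253/28)=204/253
back: M3=204/253
back: M2=-24/7−9/28·204/253=-933/253
back: M1=5/2−1/3·-933/253=1887/506
M: M0=0, M1=1887/506, M2=-933/253, M3=204/253, M4=0
seg 0: a=-5, c=M0/2=0, d=(M1−M0)/(6·1)=629/1012, b=Δ0−h0·(2M0+M1)/6=383/1012
seg 1: a=-4, c=M1/2=1887/1012, d=(M2−M1)/(6·2)=-1251/2024, b=Δ1−h1·(2M1+M2)/6=1135/506
seg 2: a=3, c=M2/2=-933/506, d=(M3−M2)/(6·3)=379/1518, b=Δ2−h2·(2M2+M3)/6=578/253
seg 3: a=0, c=M3/2=102/253, d=(M4−M3)/(6·2)=-17/253, b=Δ3−h3·(2M3+M4)/6=-1031/506
t_q=21/4 → seg 2, τ=9/4; S=3+578/253·τ+-933/506·τ²+379/1518·τ³=53421/32384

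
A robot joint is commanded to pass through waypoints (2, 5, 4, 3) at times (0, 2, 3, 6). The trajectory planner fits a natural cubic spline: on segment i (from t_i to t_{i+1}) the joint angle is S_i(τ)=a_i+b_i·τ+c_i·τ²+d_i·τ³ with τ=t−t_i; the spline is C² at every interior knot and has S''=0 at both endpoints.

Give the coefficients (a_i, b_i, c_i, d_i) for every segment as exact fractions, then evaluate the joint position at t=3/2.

  seg 0: a=2 b=671/282 c=0 d=-31/141
  seg 1: a=5 b=-73/282 c=-62/47 d=163/282
  seg 2: a=4 b=-164/141 c=39/94 d=-13/282
S(3/2) = 1815/376

Δ: Δ0=3/2, Δ1=-1, Δ2=-1/3
row 1: diag=6, rhs=-15; c'=1/6, d'=-5/2
row 2: denom=8−1·1/6=47/6; d'=(4−1·-5/2)/(47/6)=39/47
back: M2=39/47
back: M1=-5/2−1/6·39/47=-124/47
M: M0=0, M1=-124/47, M2=39/47, M3=0
seg 0: a=2, c=M0/2=0, d=(M1−M0)/(6·2)=-31/141, b=Δ0−h0·(2M0+M1)/6=671/282
seg 1: a=5, c=M1/2=-62/47, d=(M2−M1)/(6·1)=163/282, b=Δ1−h1·(2M1+M2)/6=-73/282
seg 2: a=4, c=M2/2=39/94, d=(M3−M2)/(6·3)=-13/282, b=Δ2−h2·(2M2+M3)/6=-164/141
t_q=3/2 → seg 0, τ=3/2; S=2+671/282·τ+0·τ²+-31/141·τ³=1815/376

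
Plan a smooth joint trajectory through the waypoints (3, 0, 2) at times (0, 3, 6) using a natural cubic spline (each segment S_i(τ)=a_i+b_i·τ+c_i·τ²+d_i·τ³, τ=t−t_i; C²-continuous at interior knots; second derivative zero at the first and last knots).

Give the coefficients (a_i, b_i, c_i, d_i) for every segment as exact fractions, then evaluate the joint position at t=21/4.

  seg 0: a=3 b=-17/12 c=0 d=5/108
  seg 1: a=0 b=-1/6 c=5/12 d=-5/108
S(21/4) = 309/256

Δ: Δ0=-1, Δ1=2/3
row 1: diag=12, rhs=10; c'=1/4, d'=5/6
back: M1=5/6
M: M0=0, M1=5/6, M2=0
seg 0: a=3, c=M0/2=0, d=(M1−M0)/(6·3)=5/108, b=Δ0−h0·(2M0+M1)/6=-17/12
seg 1: a=0, c=M1/2=5/12, d=(M2−M1)/(6·3)=-5/108, b=Δ1−h1·(2M1+M2)/6=-1/6
t_q=21/4 → seg 1, τ=9/4; S=0+-1/6·τ+5/12·τ²+-5/108·τ³=309/256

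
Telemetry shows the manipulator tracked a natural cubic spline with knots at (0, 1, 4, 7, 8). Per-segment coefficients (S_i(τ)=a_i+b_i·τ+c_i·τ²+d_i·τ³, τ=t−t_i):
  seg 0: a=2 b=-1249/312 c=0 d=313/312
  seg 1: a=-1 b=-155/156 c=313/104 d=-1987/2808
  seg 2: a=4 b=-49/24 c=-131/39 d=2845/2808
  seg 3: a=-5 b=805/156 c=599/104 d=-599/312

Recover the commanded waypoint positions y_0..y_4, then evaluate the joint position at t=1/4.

y_0=2 y_1=-1 y_2=4 y_3=-5 y_4=4
S(1/4) = 6755/6656

y_0 = S_0(0) = a_0 = 2
y_1 = S_1(0) = a_1 = -1
y_2 = S_2(0) = a_2 = 4
y_3 = S_3(0) = a_3 = -5
y_4 = S_3(1) = 4
t_q=1/4 is in segment 0 (τ=1/4); S_0(τ)=6755/6656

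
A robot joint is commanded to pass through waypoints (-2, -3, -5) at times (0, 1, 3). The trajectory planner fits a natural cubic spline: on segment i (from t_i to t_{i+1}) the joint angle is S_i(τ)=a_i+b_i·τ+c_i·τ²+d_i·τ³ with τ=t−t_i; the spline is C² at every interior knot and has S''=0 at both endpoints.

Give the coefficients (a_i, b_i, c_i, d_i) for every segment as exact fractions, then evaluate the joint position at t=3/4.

Δ: Δ0=-1, Δ1=-1
row 1: diag=6, rhs=0; c'=1/3, d'=0
back: M1=0
M: M0=0, M1=0, M2=0
seg 0: a=-2, c=M0/2=0, d=(M1−M0)/(6·1)=0, b=Δ0−h0·(2M0+M1)/6=-1
seg 1: a=-3, c=M1/2=0, d=(M2−M1)/(6·2)=0, b=Δ1−h1·(2M1+M2)/6=-1
t_q=3/4 → seg 0, τ=3/4; S=-2+-1·τ+0·τ²+0·τ³=-11/4

  seg 0: a=-2 b=-1 c=0 d=0
  seg 1: a=-3 b=-1 c=0 d=0
S(3/4) = -11/4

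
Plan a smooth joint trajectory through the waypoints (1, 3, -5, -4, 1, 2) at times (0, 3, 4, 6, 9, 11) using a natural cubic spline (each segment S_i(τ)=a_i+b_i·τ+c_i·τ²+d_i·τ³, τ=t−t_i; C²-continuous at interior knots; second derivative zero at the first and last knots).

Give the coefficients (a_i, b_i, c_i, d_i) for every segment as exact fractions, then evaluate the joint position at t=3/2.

Δ: Δ0=2/3, Δ1=-8, Δ2=1/2, Δ3=5/3, Δ4=1/2
row 1: diag=8, rhs=-52; c'=1/8, d'=-13/2
row 2: denom=6−1·1/8=47/8; d'=(51−1·-13/2)/(47/8)=460/47
row 3: denom=10−2·16/47=438/47; d'=(7−2·460/47)/(438/47)=-197/146
row 4: denom=10−3·47/146=1319/146; d'=(-7−3·-197/146)/(1319/146)=-431/1319
back: M4=-431/1319
back: M3=-197/146−47/146·-431/1319=-1641/1319
back: M2=460/47−16/47·-1641/1319=13468/1319
back: M1=-13/2−1/8·13468/1319=-10257/1319
M: M0=0, M1=-10257/1319, M2=13468/1319, M3=-1641/1319, M4=-431/1319, M5=0
seg 0: a=1, c=M0/2=0, d=(M1−M0)/(6·3)=-3419/7914, b=Δ0−h0·(2M0+M1)/6=36047/7914
seg 1: a=3, c=M1/2=-10257/2638, d=(M2−M1)/(6·1)=23725/7914, b=Δ1−h1·(2M1+M2)/6=-28133/3957
seg 2: a=-5, c=M2/2=6734/1319, d=(M3−M2)/(6·2)=-15109/15828, b=Δ2−h2·(2M2+M3)/6=-46633/7914
seg 3: a=-4, c=M3/2=-1641/2638, d=(M4−M3)/(6·3)=605/11871, b=Δ3−h3·(2M3+M4)/6=24329/7914
seg 4: a=1, c=M4/2=-431/2638, d=(M5−M4)/(6·2)=431/15828, b=Δ4−h4·(2M4+M5)/6=5681/7914
t_q=3/2 → seg 0, τ=3/2; S=1+36047/7914·τ+0·τ²+-3419/7914·τ³=134521/21104

  seg 0: a=1 b=36047/7914 c=0 d=-3419/7914
  seg 1: a=3 b=-28133/3957 c=-10257/2638 d=23725/7914
  seg 2: a=-5 b=-46633/7914 c=6734/1319 d=-15109/15828
  seg 3: a=-4 b=24329/7914 c=-1641/2638 d=605/11871
  seg 4: a=1 b=5681/7914 c=-431/2638 d=431/15828
S(3/2) = 134521/21104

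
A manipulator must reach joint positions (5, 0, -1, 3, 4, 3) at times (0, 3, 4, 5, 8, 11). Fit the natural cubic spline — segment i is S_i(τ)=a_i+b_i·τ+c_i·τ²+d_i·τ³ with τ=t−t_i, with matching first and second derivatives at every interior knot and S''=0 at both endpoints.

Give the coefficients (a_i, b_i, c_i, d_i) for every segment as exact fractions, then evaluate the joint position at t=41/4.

Δ: Δ0=-5/3, Δ1=-1, Δ2=4, Δ3=1/3, Δ4=-1/3
row 1: diag=8, rhs=4; c'=1/8, d'=1/2
row 2: denom=4−1·1/8=31/8; d'=(30−1·1/2)/(31/8)=236/31
row 3: denom=8−1·8/31=240/31; d'=(-22−1·236/31)/(240/31)=-153/40
row 4: denom=12−3·31/80=867/80; d'=(-4−3·-153/40)/(867/80)=598/867
back: M4=598/867
back: M3=-153/40−31/80·598/867=-3548/867
back: M2=236/31−8/31·-3548/867=7516/867
back: M1=1/2−1/8·7516/867=-506/867
M: M0=0, M1=-506/867, M2=7516/867, M3=-3548/867, M4=598/867, M5=0
seg 0: a=5, c=M0/2=0, d=(M1−M0)/(6·3)=-253/7803, b=Δ0−h0·(2M0+M1)/6=-1192/867
seg 1: a=0, c=M1/2=-253/867, d=(M2−M1)/(6·1)=1337/867, b=Δ1−h1·(2M1+M2)/6=-1951/867
seg 2: a=-1, c=M2/2=3758/867, d=(M3−M2)/(6·1)=-1844/867, b=Δ2−h2·(2M2+M3)/6=518/289
seg 3: a=3, c=M3/2=-1774/867, d=(M4−M3)/(6·3)=691/2601, b=Δ3−h3·(2M3+M4)/6=3538/867
seg 4: a=4, c=M4/2=299/867, d=(M5−M4)/(6·3)=-299/7803, b=Δ4−h4·(2M4+M5)/6=-887/867
t_q=41/4 → seg 4, τ=9/4; S=4+-887/867·τ+299/867·τ²+-299/7803·τ³=55627/18496

  seg 0: a=5 b=-1192/867 c=0 d=-253/7803
  seg 1: a=0 b=-1951/867 c=-253/867 d=1337/867
  seg 2: a=-1 b=518/289 c=3758/867 d=-1844/867
  seg 3: a=3 b=3538/867 c=-1774/867 d=691/2601
  seg 4: a=4 b=-887/867 c=299/867 d=-299/7803
S(41/4) = 55627/18496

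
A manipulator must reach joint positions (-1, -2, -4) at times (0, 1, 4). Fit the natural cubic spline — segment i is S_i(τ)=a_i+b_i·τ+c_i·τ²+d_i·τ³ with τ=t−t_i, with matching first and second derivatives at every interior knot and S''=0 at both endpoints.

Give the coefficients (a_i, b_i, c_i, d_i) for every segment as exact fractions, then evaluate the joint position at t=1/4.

  seg 0: a=-1 b=-25/24 c=0 d=1/24
  seg 1: a=-2 b=-11/12 c=1/8 d=-1/72
S(1/4) = -645/512

Δ: Δ0=-1, Δ1=-2/3
row 1: diag=8, rhs=2; c'=3/8, d'=1/4
back: M1=1/4
M: M0=0, M1=1/4, M2=0
seg 0: a=-1, c=M0/2=0, d=(M1−M0)/(6·1)=1/24, b=Δ0−h0·(2M0+M1)/6=-25/24
seg 1: a=-2, c=M1/2=1/8, d=(M2−M1)/(6·3)=-1/72, b=Δ1−h1·(2M1+M2)/6=-11/12
t_q=1/4 → seg 0, τ=1/4; S=-1+-25/24·τ+0·τ²+1/24·τ³=-645/512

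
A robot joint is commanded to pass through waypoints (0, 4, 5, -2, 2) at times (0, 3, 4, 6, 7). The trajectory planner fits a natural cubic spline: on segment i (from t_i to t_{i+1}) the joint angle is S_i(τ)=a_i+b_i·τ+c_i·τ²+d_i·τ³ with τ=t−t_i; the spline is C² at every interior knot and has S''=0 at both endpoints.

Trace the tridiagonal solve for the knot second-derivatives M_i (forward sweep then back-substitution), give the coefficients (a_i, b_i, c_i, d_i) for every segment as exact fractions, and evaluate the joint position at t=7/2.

Δ: Δ0=4/3, Δ1=1, Δ2=-7/2, Δ3=4
row 1: diag=8, rhs=-2; c'=1/8, d'=-1/4
row 2: denom=6−1·1/8=47/8; d'=(-27−1·-1/4)/(47/8)=-214/47
row 3: denom=6−2·16/47=250/47; d'=(45−2·-214/47)/(250/47)=2543/250
back: M3=2543/250
back: M2=-214/47−16/47·2543/250=-1002/125
back: M1=-1/4−1/8·-1002/125=94/125
M: M0=0, M1=94/125, M2=-1002/125, M3=2543/250, M4=0
seg 0: a=0, c=M0/2=0, d=(M1−M0)/(6·3)=47/1125, b=Δ0−h0·(2M0+M1)/6=359/375
seg 1: a=4, c=M1/2=47/125, d=(M2−M1)/(6·1)=-548/375, b=Δ1−h1·(2M1+M2)/6=782/375
seg 2: a=5, c=M2/2=-501/125, d=(M3−M2)/(6·2)=4547/3000, b=Δ2−h2·(2M2+M3)/6=-116/75
seg 3: a=-2, c=M3/2=2543/500, d=(M4−M3)/(6·1)=-2543/1500, b=Δ3−h3·(2M3+M4)/6=457/750
t_q=7/2 → seg 1, τ=1/2; S=4+782/375·τ+47/125·τ²+-548/375·τ³=2477/500

  seg 0: a=0 b=359/375 c=0 d=47/1125
  seg 1: a=4 b=782/375 c=47/125 d=-548/375
  seg 2: a=5 b=-116/75 c=-501/125 d=4547/3000
  seg 3: a=-2 b=457/750 c=2543/500 d=-2543/1500
S(7/2) = 2477/500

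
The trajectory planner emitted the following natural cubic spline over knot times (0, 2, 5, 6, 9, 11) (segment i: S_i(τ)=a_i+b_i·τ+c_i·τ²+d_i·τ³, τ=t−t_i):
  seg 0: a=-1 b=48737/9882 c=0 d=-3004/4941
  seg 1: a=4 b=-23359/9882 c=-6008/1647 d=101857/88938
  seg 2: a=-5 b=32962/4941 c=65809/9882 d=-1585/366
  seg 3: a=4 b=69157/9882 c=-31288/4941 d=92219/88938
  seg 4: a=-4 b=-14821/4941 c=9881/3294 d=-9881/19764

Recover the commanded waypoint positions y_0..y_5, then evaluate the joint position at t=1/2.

y_0=-1 y_1=4 y_2=-5 y_3=4 y_4=-4 y_5=-2
S(1/2) = 9157/6588

y_0 = S_0(0) = a_0 = -1
y_1 = S_1(0) = a_1 = 4
y_2 = S_2(0) = a_2 = -5
y_3 = S_3(0) = a_3 = 4
y_4 = S_4(0) = a_4 = -4
y_5 = S_4(2) = -2
t_q=1/2 is in segment 0 (τ=1/2); S_0(τ)=9157/6588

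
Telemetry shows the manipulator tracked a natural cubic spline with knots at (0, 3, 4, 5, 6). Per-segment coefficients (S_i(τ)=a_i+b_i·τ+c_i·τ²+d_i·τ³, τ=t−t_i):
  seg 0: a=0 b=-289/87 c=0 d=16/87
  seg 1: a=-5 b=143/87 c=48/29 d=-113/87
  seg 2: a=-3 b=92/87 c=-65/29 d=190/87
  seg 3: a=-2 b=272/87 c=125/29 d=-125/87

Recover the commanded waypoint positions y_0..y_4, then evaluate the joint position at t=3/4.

y_0=0 y_1=-5 y_2=-3 y_3=-2 y_4=4
S(3/4) = -70/29

y_0 = S_0(0) = a_0 = 0
y_1 = S_1(0) = a_1 = -5
y_2 = S_2(0) = a_2 = -3
y_3 = S_3(0) = a_3 = -2
y_4 = S_3(1) = 4
t_q=3/4 is in segment 0 (τ=3/4); S_0(τ)=-70/29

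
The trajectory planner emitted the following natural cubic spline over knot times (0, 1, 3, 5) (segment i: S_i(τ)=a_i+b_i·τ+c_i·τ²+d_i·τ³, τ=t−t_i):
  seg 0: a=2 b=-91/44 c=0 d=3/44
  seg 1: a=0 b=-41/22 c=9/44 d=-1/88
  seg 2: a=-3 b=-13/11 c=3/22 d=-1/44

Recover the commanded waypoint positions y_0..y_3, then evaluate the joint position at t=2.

y_0=2 y_1=0 y_2=-3 y_3=-5
S(2) = -147/88

y_0 = S_0(0) = a_0 = 2
y_1 = S_1(0) = a_1 = 0
y_2 = S_2(0) = a_2 = -3
y_3 = S_2(2) = -5
t_q=2 is in segment 1 (τ=1); S_1(τ)=-147/88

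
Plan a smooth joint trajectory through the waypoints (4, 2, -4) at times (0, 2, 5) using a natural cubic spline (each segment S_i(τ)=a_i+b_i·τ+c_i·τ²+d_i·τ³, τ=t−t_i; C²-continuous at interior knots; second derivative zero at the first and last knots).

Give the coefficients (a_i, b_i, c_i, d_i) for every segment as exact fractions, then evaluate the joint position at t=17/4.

  seg 0: a=4 b=-4/5 c=0 d=-1/20
  seg 1: a=2 b=-7/5 c=-3/10 d=1/30
S(17/4) = -293/128

Δ: Δ0=-1, Δ1=-2
row 1: diag=10, rhs=-6; c'=3/10, d'=-3/5
back: M1=-3/5
M: M0=0, M1=-3/5, M2=0
seg 0: a=4, c=M0/2=0, d=(M1−M0)/(6·2)=-1/20, b=Δ0−h0·(2M0+M1)/6=-4/5
seg 1: a=2, c=M1/2=-3/10, d=(M2−M1)/(6·3)=1/30, b=Δ1−h1·(2M1+M2)/6=-7/5
t_q=17/4 → seg 1, τ=9/4; S=2+-7/5·τ+-3/10·τ²+1/30·τ³=-293/128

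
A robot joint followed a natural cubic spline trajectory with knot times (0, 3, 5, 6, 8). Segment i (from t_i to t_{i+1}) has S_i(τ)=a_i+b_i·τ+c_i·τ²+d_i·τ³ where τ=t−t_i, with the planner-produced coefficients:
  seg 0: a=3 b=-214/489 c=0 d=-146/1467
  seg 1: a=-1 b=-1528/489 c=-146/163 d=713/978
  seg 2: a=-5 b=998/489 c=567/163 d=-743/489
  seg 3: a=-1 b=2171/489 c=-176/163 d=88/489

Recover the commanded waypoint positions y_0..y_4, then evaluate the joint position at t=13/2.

y_0=3 y_1=-1 y_2=-5 y_3=-1 y_4=5
S(13/2) = 317/326

y_0 = S_0(0) = a_0 = 3
y_1 = S_1(0) = a_1 = -1
y_2 = S_2(0) = a_2 = -5
y_3 = S_3(0) = a_3 = -1
y_4 = S_3(2) = 5
t_q=13/2 is in segment 3 (τ=1/2); S_3(τ)=317/326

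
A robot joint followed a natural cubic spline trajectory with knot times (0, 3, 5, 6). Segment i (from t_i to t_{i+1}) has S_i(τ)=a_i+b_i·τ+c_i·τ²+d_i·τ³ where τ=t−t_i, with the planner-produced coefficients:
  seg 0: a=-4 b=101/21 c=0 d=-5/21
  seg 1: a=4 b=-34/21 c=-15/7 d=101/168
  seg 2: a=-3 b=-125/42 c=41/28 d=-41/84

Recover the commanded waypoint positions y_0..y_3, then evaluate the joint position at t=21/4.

y_0 = S_0(0) = a_0 = -4
y_1 = S_1(0) = a_1 = 4
y_2 = S_2(0) = a_2 = -3
y_3 = S_2(1) = -5
t_q=21/4 is in segment 2 (τ=1/4); S_2(τ)=-937/256

y_0=-4 y_1=4 y_2=-3 y_3=-5
S(21/4) = -937/256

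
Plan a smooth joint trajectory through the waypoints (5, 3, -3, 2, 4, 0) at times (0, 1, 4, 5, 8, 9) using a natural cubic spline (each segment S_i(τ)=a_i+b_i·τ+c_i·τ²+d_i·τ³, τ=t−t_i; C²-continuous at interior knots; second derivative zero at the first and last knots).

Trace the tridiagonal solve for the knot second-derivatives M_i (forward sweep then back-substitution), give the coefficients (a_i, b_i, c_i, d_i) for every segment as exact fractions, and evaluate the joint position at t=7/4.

  seg 0: a=5 b=-4705/2961 c=0 d=-1217/2961
  seg 1: a=3 b=-8356/2961 c=-1217/987 d=13387/26649
  seg 2: a=-3 b=9899/2961 c=9736/2961 d=-230/141
  seg 3: a=2 b=14881/2961 c=-4754/2961 d=1355/26649
  seg 4: a=4 b=-9578/2961 c=-1133/987 d=1133/2961
S(7/4) = 8461/21056

Δ: Δ0=-2, Δ1=-2, Δ2=5, Δ3=2/3, Δ4=-4
row 1: diag=8, rhs=0; c'=3/8, d'=0
row 2: denom=8−3·3/8=55/8; d'=(42−3·0)/(55/8)=336/55
row 3: denom=8−1·8/55=432/55; d'=(-26−1·336/55)/(432/55)=-883/216
row 4: denom=8−3·55/144=329/48; d'=(-28−3·-883/216)/(329/48)=-2266/987
back: M4=-2266/987
back: M3=-883/216−55/144·-2266/987=-9508/2961
back: M2=336/55−8/55·-9508/2961=19472/2961
back: M1=0−3/8·19472/2961=-2434/987
M: M0=0, M1=-2434/987, M2=19472/2961, M3=-9508/2961, M4=-2266/987, M5=0
seg 0: a=5, c=M0/2=0, d=(M1−M0)/(6·1)=-1217/2961, b=Δ0−h0·(2M0+M1)/6=-4705/2961
seg 1: a=3, c=M1/2=-1217/987, d=(M2−M1)/(6·3)=13387/26649, b=Δ1−h1·(2M1+M2)/6=-8356/2961
seg 2: a=-3, c=M2/2=9736/2961, d=(M3−M2)/(6·1)=-230/141, b=Δ2−h2·(2M2+M3)/6=9899/2961
seg 3: a=2, c=M3/2=-4754/2961, d=(M4−M3)/(6·3)=1355/26649, b=Δ3−h3·(2M3+M4)/6=14881/2961
seg 4: a=4, c=M4/2=-1133/987, d=(M5−M4)/(6·1)=1133/2961, b=Δ4−h4·(2M4+M5)/6=-9578/2961
t_q=7/4 → seg 1, τ=3/4; S=3+-8356/2961·τ+-1217/987·τ²+13387/26649·τ³=8461/21056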